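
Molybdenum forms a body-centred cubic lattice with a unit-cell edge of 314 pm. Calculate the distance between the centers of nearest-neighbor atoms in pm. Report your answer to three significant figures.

272 pm

In a BCC structure, atoms touch along the body diagonal, so √3·a = 4r; the nearest-neighbor distance equals 2r = 0.8660·a.
d = 0.8660 × 314 = 272 pm.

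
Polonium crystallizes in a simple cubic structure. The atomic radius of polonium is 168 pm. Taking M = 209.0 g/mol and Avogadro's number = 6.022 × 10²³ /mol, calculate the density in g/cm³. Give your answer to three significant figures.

In a simple cubic lattice, atoms touch along the cell edge, so a = 2r, giving a = 336.0 pm = 3.360 × 10^-8 cm.
With Z = 1, ρ = Z·M/(N_A·a³) = 1 × 209.0 / (6.022 × 10²³ × 3.793 × 10^-23) = 9.149 g/cm³.

9.15 g/cm³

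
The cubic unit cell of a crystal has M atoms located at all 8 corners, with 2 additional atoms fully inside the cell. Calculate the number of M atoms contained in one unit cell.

Corner atoms are shared by 8 cells (1/8 each), interior atoms are unshared.
Net atoms = 8 × 1/8 + 2 = 1 + 2 = 3.

3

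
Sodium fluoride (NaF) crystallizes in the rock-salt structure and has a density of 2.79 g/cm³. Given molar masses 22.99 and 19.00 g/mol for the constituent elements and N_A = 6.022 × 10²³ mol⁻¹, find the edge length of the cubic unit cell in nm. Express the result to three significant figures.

M(NaF) = 41.99 g/mol; Z = 4 formula units per cell.
a³ = Z·M/(N_A·ρ) = 4 × 41.99 / (6.022 × 10²³ × 2.79) = 9.997 × 10^-23 cm³, so a = 4.641 × 10^-8 cm = 0.464 nm.

0.464 nm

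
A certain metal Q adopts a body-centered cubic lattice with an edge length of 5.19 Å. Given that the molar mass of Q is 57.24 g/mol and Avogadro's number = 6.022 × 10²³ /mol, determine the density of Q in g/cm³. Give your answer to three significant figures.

A BCC unit cell contains Z = 2 atoms.
Cell volume: a³ = (5.19 Å)³ = (5.190 × 10^-8 cm)³ = 1.398 × 10^-22 cm³.
ρ = Z·M/(N_A·a³) = 2 × 57.24 / (6.022 × 10²³ × 1.398 × 10^-22) = 1.360 g/cm³.

1.36 g/cm³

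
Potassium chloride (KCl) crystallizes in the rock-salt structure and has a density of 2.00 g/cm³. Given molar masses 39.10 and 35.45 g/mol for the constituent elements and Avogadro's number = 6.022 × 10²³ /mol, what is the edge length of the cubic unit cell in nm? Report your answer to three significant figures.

M(KCl) = 74.55 g/mol; Z = 4 formula units per cell.
a³ = Z·M/(N_A·ρ) = 4 × 74.55 / (6.022 × 10²³ × 2.00) = 2.476 × 10^-22 cm³, so a = 6.279 × 10^-8 cm = 0.628 nm.

0.628 nm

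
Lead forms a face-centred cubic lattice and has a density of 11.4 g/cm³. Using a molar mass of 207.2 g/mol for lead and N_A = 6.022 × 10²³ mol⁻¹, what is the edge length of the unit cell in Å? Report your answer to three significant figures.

4.94 Å

With Z = 4 atoms per FCC cell, a³ = Z·M/(N_A·ρ) = 4 × 207.2 / (6.022 × 10²³ × 11.40 g/cm³) = 1.207 × 10^-22 cm³.
a = (1.207 × 10^-22)^(1/3) = 4.942 × 10^-8 cm = 4.94 Å.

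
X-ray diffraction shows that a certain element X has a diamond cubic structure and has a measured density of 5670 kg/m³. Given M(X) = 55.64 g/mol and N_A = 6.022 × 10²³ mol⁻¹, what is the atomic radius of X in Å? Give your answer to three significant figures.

1.10 Å

For a diamond cubic cell (Z = 8), a³ = Z·M/(N_A·ρ) = 8 × 55.64 / (6.022 × 10²³ × 5.670) = 1.304 × 10^-22 cm³, so a = 5.071 × 10^-8 cm = 5.071 Å.
Nearest neighbors lie along the body diagonal with √3·a = 8r, so r = 0.2165 × a = 1.10 Å.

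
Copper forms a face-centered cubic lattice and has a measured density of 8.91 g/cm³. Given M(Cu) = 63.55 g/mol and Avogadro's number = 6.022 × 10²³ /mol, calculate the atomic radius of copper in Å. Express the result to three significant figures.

For an FCC cell (Z = 4), a³ = Z·M/(N_A·ρ) = 4 × 63.55 / (6.022 × 10²³ × 8.910) = 4.738 × 10^-23 cm³, so a = 3.618 × 10^-8 cm = 3.618 Å.
Atoms touch along the face diagonal, so √2·a = 4r, so r = 0.3536 × a = 1.28 Å.

1.28 Å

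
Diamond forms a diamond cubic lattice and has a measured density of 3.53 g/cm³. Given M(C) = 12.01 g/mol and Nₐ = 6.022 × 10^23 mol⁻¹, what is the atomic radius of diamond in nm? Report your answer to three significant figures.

For a diamond cubic cell (Z = 8), a³ = Z·M/(N_A·ρ) = 8 × 12.01 / (6.022 × 10²³ × 3.530) = 4.520 × 10^-23 cm³, so a = 3.562 × 10^-8 cm = 0.3562 nm.
Nearest neighbors lie along the body diagonal with √3·a = 8r, so r = 0.2165 × a = 0.0771 nm.

0.0771 nm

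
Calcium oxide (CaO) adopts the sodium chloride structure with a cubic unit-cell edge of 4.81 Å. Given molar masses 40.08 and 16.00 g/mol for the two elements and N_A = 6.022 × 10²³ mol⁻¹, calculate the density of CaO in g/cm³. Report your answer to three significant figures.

The sodium chloride structure contains Z = 4 formula units per cell; M(CaO) = 40.08 + 16.00 = 56.08 g/mol.
a³ = (4.810 × 10^-8 cm)³ = 1.113 × 10^-22 cm³.
ρ = 4 × 56.08 / (6.022 × 10²³ × 1.113 × 10^-22) = 3.347 g/cm³.

3.35 g/cm³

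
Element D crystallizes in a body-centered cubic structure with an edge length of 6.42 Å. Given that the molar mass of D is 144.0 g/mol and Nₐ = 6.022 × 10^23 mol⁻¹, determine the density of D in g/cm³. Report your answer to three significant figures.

A BCC unit cell contains Z = 2 atoms.
Cell volume: a³ = (6.42 Å)³ = (6.420 × 10^-8 cm)³ = 2.646 × 10^-22 cm³.
ρ = Z·M/(N_A·a³) = 2 × 144.0 / (6.022 × 10²³ × 2.646 × 10^-22) = 1.807 g/cm³.

1.81 g/cm³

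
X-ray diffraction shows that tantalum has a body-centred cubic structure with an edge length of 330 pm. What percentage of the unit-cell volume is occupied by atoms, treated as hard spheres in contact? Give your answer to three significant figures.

68.0%

In a BCC lattice atoms touch along the body diagonal, so √3·a = 4r, so r = 0.4330a = 142.9 pm.
Packing fraction = Z·(4/3)πr³ / a³ = 2 × (4/3)π × (142.9)³ / (330)³ = 0.6802 = 68.0%.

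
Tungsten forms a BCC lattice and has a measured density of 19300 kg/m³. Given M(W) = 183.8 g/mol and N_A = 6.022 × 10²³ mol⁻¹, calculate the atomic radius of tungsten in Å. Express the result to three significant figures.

For a BCC cell (Z = 2), a³ = Z·M/(N_A·ρ) = 2 × 183.8 / (6.022 × 10²³ × 19.30) = 3.163 × 10^-23 cm³, so a = 3.162 × 10^-8 cm = 3.162 Å.
Atoms touch along the body diagonal, so √3·a = 4r, so r = 0.4330 × a = 1.37 Å.

1.37 Å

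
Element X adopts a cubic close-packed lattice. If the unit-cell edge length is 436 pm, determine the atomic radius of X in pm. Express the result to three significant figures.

154 pm

In an FCC lattice, atoms touch along the face diagonal, so √2·a = 4r.
r = √2·a/4 = 1.4142 × 436 / 4 = 154 pm.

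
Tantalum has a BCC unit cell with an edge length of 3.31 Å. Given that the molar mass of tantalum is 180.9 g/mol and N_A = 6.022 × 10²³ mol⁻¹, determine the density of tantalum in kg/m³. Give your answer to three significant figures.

16600 kg/m³

A BCC unit cell contains Z = 2 atoms.
Cell volume: a³ = (3.31 Å)³ = (3.310 × 10^-8 cm)³ = 3.626 × 10^-23 cm³.
ρ = Z·M/(N_A·a³) = 2 × 180.9 / (6.022 × 10²³ × 3.626 × 10^-23) = 16.57 g/cm³ = 16600 kg/m³.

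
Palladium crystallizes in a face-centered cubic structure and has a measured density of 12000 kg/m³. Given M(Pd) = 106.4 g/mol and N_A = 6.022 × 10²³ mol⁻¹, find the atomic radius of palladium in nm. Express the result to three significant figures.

For an FCC cell (Z = 4), a³ = Z·M/(N_A·ρ) = 4 × 106.4 / (6.022 × 10²³ × 12.00) = 5.890 × 10^-23 cm³, so a = 3.891 × 10^-8 cm = 0.3891 nm.
Atoms touch along the face diagonal, so √2·a = 4r, so r = 0.3536 × a = 0.138 nm.

0.138 nm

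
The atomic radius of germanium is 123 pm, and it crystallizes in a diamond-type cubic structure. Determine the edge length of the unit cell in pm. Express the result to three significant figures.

568 pm

In a diamond cubic lattice, nearest neighbors lie along the body diagonal with √3·a = 8r.
a = 8r/√3 = 8 × 123 / 1.7321 = 568 pm.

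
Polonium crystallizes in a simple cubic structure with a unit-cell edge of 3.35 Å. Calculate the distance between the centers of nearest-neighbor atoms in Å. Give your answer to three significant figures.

3.35 Å

In a simple cubic structure, atoms touch along the cell edge, so a = 2r; the nearest-neighbor distance equals 2r = 1.000·a.
d = 1.000 × 3.35 = 3.35 Å.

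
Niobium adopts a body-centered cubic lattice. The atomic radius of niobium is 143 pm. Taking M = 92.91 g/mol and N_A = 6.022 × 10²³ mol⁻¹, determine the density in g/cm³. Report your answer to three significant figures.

8.57 g/cm³

In a BCC lattice, atoms touch along the body diagonal, so √3·a = 4r, giving a = 330.2 pm = 3.302 × 10^-8 cm.
With Z = 2, ρ = Z·M/(N_A·a³) = 2 × 92.91 / (6.022 × 10²³ × 3.602 × 10^-23) = 8.567 g/cm³.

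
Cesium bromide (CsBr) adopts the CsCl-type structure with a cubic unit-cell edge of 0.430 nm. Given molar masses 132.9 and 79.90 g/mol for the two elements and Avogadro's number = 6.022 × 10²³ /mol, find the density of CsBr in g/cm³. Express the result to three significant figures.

4.44 g/cm³

The CsCl-type structure contains Z = 1 formula unit per cell; M(CsBr) = 132.9 + 79.90 = 212.8 g/mol.
a³ = (4.300 × 10^-8 cm)³ = 7.951 × 10^-23 cm³.
ρ = 1 × 212.8 / (6.022 × 10²³ × 7.951 × 10^-23) = 4.445 g/cm³.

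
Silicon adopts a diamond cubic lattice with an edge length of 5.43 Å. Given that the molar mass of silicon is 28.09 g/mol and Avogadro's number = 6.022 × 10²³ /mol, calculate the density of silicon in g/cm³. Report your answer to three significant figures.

2.33 g/cm³

A diamond cubic unit cell contains Z = 8 atoms.
Cell volume: a³ = (5.43 Å)³ = (5.430 × 10^-8 cm)³ = 1.601 × 10^-22 cm³.
ρ = Z·M/(N_A·a³) = 8 × 28.09 / (6.022 × 10²³ × 1.601 × 10^-22) = 2.331 g/cm³.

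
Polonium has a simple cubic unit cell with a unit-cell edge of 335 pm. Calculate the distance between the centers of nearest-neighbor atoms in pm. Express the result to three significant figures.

In a simple cubic structure, atoms touch along the cell edge, so a = 2r; the nearest-neighbor distance equals 2r = 1.000·a.
d = 1.000 × 335 = 335 pm.

335 pm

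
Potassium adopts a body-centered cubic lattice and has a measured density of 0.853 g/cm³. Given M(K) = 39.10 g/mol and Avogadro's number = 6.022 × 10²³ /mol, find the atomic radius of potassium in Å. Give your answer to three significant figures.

For a BCC cell (Z = 2), a³ = Z·M/(N_A·ρ) = 2 × 39.10 / (6.022 × 10²³ × 0.8530) = 1.522 × 10^-22 cm³, so a = 5.340 × 10^-8 cm = 5.340 Å.
Atoms touch along the body diagonal, so √3·a = 4r, so r = 0.4330 × a = 2.31 Å.

2.31 Å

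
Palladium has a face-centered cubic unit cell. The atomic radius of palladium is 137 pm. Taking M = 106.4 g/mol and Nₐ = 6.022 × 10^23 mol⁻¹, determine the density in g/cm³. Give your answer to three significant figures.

12.1 g/cm³

In an FCC lattice, atoms touch along the face diagonal, so √2·a = 4r, giving a = 387.5 pm = 3.875 × 10^-8 cm.
With Z = 4, ρ = Z·M/(N_A·a³) = 4 × 106.4 / (6.022 × 10²³ × 5.818 × 10^-23) = 12.15 g/cm³.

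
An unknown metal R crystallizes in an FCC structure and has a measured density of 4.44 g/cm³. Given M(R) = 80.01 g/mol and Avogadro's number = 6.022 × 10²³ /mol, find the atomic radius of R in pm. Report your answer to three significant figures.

For an FCC cell (Z = 4), a³ = Z·M/(N_A·ρ) = 4 × 80.01 / (6.022 × 10²³ × 4.440) = 1.197 × 10^-22 cm³, so a = 4.928 × 10^-8 cm = 492.8 pm.
Atoms touch along the face diagonal, so √2·a = 4r, so r = 0.3536 × a = 174 pm.

174 pm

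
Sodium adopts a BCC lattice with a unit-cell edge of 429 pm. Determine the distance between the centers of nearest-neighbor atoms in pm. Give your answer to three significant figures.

In a BCC structure, atoms touch along the body diagonal, so √3·a = 4r; the nearest-neighbor distance equals 2r = 0.8660·a.
d = 0.8660 × 429 = 372 pm.

372 pm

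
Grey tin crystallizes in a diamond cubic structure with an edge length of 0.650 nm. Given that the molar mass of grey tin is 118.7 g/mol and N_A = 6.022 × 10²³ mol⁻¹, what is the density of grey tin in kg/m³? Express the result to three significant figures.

A diamond cubic unit cell contains Z = 8 atoms.
Cell volume: a³ = (0.650 nm)³ = (6.500 × 10^-8 cm)³ = 2.746 × 10^-22 cm³.
ρ = Z·M/(N_A·a³) = 8 × 118.7 / (6.022 × 10²³ × 2.746 × 10^-22) = 5.742 g/cm³ = 5740 kg/m³.

5740 kg/m³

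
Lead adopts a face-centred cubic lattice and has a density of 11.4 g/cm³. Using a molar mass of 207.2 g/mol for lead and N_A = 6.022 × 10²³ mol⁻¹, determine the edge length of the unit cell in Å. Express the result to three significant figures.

4.94 Å

With Z = 4 atoms per FCC cell, a³ = Z·M/(N_A·ρ) = 4 × 207.2 / (6.022 × 10²³ × 11.40 g/cm³) = 1.207 × 10^-22 cm³.
a = (1.207 × 10^-22)^(1/3) = 4.942 × 10^-8 cm = 4.94 Å.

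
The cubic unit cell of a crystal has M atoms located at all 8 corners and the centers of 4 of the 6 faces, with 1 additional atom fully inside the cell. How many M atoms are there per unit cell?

Corner atoms are shared by 8 cells (1/8 each), face atoms by 2 (1/2 each), interior atoms are unshared.
Net atoms = 8 × 1/8 + 4 × 1/2 + 1 = 1 + 2 + 1 = 4.

4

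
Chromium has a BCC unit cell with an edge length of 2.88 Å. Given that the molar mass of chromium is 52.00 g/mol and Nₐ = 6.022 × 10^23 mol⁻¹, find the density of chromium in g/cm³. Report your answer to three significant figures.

7.23 g/cm³

A BCC unit cell contains Z = 2 atoms.
Cell volume: a³ = (2.88 Å)³ = (2.880 × 10^-8 cm)³ = 2.389 × 10^-23 cm³.
ρ = Z·M/(N_A·a³) = 2 × 52.00 / (6.022 × 10²³ × 2.389 × 10^-23) = 7.230 g/cm³.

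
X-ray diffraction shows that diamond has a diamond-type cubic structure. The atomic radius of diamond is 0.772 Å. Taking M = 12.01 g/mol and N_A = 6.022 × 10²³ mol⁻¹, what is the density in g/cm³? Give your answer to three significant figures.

3.52 g/cm³

In a diamond cubic lattice, nearest neighbors lie along the body diagonal with √3·a = 8r, giving a = 3.566 Å = 3.566 × 10^-8 cm.
With Z = 8, ρ = Z·M/(N_A·a³) = 8 × 12.01 / (6.022 × 10²³ × 4.534 × 10^-23) = 3.519 g/cm³.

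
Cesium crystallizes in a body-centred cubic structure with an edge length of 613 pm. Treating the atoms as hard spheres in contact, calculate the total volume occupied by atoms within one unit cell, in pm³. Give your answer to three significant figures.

1.57 × 10^8 pm³

In a BCC lattice atoms touch along the body diagonal, so √3·a = 4r, so r = 0.4330a = 265.4 pm.
V_atoms = Z × (4/3)πr³ = 2 × (4/3)π × (265.4)³ = 1.57 × 10^8 pm³.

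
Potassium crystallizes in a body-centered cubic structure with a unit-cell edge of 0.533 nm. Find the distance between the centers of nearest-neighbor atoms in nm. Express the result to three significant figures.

0.462 nm

In a BCC structure, atoms touch along the body diagonal, so √3·a = 4r; the nearest-neighbor distance equals 2r = 0.8660·a.
d = 0.8660 × 0.533 = 0.462 nm.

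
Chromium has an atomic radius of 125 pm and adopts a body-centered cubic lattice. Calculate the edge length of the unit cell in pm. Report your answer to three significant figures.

In a BCC lattice, atoms touch along the body diagonal, so √3·a = 4r.
a = 4r/√3 = 4 × 125 / 1.7321 = 289 pm.

289 pm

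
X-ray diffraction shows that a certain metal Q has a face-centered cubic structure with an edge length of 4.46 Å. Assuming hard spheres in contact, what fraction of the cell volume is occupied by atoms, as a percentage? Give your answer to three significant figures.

74.0%

In an FCC lattice atoms touch along the face diagonal, so √2·a = 4r, so r = 0.3536a = 1.577 Å.
Packing fraction = Z·(4/3)πr³ / a³ = 4 × (4/3)π × (1.577)³ / (4.46)³ = 0.7405 = 74.0%.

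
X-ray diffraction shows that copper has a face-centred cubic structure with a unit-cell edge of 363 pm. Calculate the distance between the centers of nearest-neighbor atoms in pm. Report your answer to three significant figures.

257 pm

In an FCC structure, atoms touch along the face diagonal, so √2·a = 4r; the nearest-neighbor distance equals 2r = 0.7071·a.
d = 0.7071 × 363 = 257 pm.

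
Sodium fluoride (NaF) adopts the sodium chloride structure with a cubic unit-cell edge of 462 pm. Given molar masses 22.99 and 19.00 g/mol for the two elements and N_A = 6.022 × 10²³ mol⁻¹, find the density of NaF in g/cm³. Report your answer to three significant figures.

2.83 g/cm³

The sodium chloride structure contains Z = 4 formula units per cell; M(NaF) = 22.99 + 19.00 = 41.99 g/mol.
a³ = (4.620 × 10^-8 cm)³ = 9.861 × 10^-23 cm³.
ρ = 4 × 41.99 / (6.022 × 10²³ × 9.861 × 10^-23) = 2.828 g/cm³.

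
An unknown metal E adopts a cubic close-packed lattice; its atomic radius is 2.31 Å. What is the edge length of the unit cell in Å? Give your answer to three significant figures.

In an FCC lattice, atoms touch along the face diagonal, so √2·a = 4r.
a = 4r/√2 = 4 × 2.31 / 1.4142 = 6.53 Å.

6.53 Å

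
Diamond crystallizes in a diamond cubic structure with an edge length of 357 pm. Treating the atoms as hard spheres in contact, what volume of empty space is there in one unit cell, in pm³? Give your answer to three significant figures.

3.00 × 10^7 pm³

In a diamond cubic lattice nearest neighbors lie along the body diagonal with √3·a = 8r, so r = 0.2165a = 77.29 pm.
V_cell = a³ = 4.550 × 10^7 pm³; V_atoms = 8 × (4/3)πr³ = 1.547 × 10^7 pm³.
Empty space = 4.550 × 10^7 − 1.547 × 10^7 = 3.00 × 10^7 pm³.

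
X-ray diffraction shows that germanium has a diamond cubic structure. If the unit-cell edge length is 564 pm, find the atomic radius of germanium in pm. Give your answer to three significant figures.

In a diamond cubic lattice, nearest neighbors lie along the body diagonal with √3·a = 8r.
r = √3·a/8 = 1.7321 × 564 / 8 = 122 pm.

122 pm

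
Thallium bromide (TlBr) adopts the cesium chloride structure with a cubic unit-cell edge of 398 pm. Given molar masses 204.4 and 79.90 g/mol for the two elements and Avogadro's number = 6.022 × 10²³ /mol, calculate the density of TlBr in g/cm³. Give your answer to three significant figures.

The cesium chloride structure contains Z = 1 formula unit per cell; M(TlBr) = 204.4 + 79.90 = 284.3 g/mol.
a³ = (3.980 × 10^-8 cm)³ = 6.304 × 10^-23 cm³.
ρ = 1 × 284.3 / (6.022 × 10²³ × 6.304 × 10^-23) = 7.488 g/cm³.

7.49 g/cm³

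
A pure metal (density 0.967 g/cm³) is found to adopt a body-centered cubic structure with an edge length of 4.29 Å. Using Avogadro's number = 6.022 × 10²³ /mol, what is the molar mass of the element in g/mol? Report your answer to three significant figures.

A BCC cell has Z = 2 atoms; a = 4.290 × 10^-8 cm.
M = ρ·N_A·a³/Z = 0.967 × 6.022 × 10²³ × 7.895 × 10^-23 / 2 = 23.0 g/mol.

23.0 g/mol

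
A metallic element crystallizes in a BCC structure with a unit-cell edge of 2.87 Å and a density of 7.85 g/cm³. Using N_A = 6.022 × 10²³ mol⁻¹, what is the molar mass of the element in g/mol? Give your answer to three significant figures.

55.9 g/mol

A BCC cell has Z = 2 atoms; a = 2.870 × 10^-8 cm.
M = ρ·N_A·a³/Z = 7.85 × 6.022 × 10²³ × 2.364 × 10^-23 / 2 = 55.9 g/mol.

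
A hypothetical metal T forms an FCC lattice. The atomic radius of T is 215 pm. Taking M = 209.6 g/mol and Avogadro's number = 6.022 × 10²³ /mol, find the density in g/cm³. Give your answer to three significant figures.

6.19 g/cm³

In an FCC lattice, atoms touch along the face diagonal, so √2·a = 4r, giving a = 608.1 pm = 6.081 × 10^-8 cm.
With Z = 4, ρ = Z·M/(N_A·a³) = 4 × 209.6 / (6.022 × 10²³ × 2.249 × 10^-22) = 6.191 g/cm³.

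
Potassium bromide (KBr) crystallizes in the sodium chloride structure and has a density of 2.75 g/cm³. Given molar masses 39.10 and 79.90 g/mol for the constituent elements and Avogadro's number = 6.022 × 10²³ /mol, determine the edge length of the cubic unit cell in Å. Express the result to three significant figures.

6.60 Å

M(KBr) = 119.0 g/mol; Z = 4 formula units per cell.
a³ = Z·M/(N_A·ρ) = 4 × 119.0 / (6.022 × 10²³ × 2.75) = 2.874 × 10^-22 cm³, so a = 6.600 × 10^-8 cm = 6.60 Å.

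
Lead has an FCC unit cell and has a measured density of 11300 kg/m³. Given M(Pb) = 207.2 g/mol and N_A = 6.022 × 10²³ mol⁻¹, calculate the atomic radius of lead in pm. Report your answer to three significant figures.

175 pm

For an FCC cell (Z = 4), a³ = Z·M/(N_A·ρ) = 4 × 207.2 / (6.022 × 10²³ × 11.30) = 1.218 × 10^-22 cm³, so a = 4.957 × 10^-8 cm = 495.7 pm.
Atoms touch along the face diagonal, so √2·a = 4r, so r = 0.3536 × a = 175 pm.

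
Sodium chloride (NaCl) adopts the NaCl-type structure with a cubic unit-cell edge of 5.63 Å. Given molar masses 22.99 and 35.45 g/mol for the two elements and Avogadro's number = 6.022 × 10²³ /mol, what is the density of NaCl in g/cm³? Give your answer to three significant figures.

The NaCl-type structure contains Z = 4 formula units per cell; M(NaCl) = 22.99 + 35.45 = 58.44 g/mol.
a³ = (5.630 × 10^-8 cm)³ = 1.785 × 10^-22 cm³.
ρ = 4 × 58.44 / (6.022 × 10²³ × 1.785 × 10^-22) = 2.175 g/cm³.

2.18 g/cm³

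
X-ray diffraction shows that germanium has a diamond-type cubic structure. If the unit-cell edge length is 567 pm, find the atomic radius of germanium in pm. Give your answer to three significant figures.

In a diamond cubic lattice, nearest neighbors lie along the body diagonal with √3·a = 8r.
r = √3·a/8 = 1.7321 × 567 / 8 = 123 pm.

123 pm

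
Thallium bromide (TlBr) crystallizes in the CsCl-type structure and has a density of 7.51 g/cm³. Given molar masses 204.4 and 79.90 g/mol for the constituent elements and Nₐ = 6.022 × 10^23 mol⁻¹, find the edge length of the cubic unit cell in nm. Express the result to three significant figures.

0.398 nm

M(TlBr) = 284.3 g/mol; Z = 1 formula unit per cell.
a³ = Z·M/(N_A·ρ) = 1 × 284.3 / (6.022 × 10²³ × 7.51) = 6.286 × 10^-23 cm³, so a = 3.976 × 10^-8 cm = 0.398 nm.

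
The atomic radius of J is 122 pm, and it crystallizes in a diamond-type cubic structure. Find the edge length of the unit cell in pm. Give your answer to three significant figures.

In a diamond cubic lattice, nearest neighbors lie along the body diagonal with √3·a = 8r.
a = 8r/√3 = 8 × 122 / 1.7321 = 563 pm.

563 pm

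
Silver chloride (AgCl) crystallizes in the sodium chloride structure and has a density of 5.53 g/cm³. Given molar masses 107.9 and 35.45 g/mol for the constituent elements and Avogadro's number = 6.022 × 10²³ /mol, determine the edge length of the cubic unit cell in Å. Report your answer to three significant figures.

M(AgCl) = 143.35 g/mol; Z = 4 formula units per cell.
a³ = Z·M/(N_A·ρ) = 4 × 143.35 / (6.022 × 10²³ × 5.53) = 1.722 × 10^-22 cm³, so a = 5.563 × 10^-8 cm = 5.56 Å.

5.56 Å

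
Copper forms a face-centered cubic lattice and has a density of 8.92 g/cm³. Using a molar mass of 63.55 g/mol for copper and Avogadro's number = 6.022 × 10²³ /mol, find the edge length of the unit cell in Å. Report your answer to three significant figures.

With Z = 4 atoms per FCC cell, a³ = Z·M/(N_A·ρ) = 4 × 63.55 / (6.022 × 10²³ × 8.920 g/cm³) = 4.732 × 10^-23 cm³.
a = (4.732 × 10^-23)^(1/3) = 3.617 × 10^-8 cm = 3.62 Å.

3.62 Å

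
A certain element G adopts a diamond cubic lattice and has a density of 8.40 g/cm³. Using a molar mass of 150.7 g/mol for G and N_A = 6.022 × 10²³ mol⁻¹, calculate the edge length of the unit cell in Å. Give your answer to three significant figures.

6.20 Å

With Z = 8 atoms per diamond cubic cell, a³ = Z·M/(N_A·ρ) = 8 × 150.7 / (6.022 × 10²³ × 8.400 g/cm³) = 2.383 × 10^-22 cm³.
a = (2.383 × 10^-22)^(1/3) = 6.200 × 10^-8 cm = 6.20 Å.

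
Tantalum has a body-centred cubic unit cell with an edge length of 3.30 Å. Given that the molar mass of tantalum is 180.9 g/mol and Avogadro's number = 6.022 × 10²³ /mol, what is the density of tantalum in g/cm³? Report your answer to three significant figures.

16.7 g/cm³

A BCC unit cell contains Z = 2 atoms.
Cell volume: a³ = (3.30 Å)³ = (3.300 × 10^-8 cm)³ = 3.594 × 10^-23 cm³.
ρ = Z·M/(N_A·a³) = 2 × 180.9 / (6.022 × 10²³ × 3.594 × 10^-23) = 16.72 g/cm³.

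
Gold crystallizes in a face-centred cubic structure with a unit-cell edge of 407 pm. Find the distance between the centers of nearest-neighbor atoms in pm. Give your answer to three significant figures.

In an FCC structure, atoms touch along the face diagonal, so √2·a = 4r; the nearest-neighbor distance equals 2r = 0.7071·a.
d = 0.7071 × 407 = 288 pm.

288 pm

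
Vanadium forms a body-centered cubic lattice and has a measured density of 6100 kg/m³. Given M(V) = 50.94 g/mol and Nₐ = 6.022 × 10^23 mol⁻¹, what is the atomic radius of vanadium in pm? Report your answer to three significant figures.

131 pm

For a BCC cell (Z = 2), a³ = Z·M/(N_A·ρ) = 2 × 50.94 / (6.022 × 10²³ × 6.100) = 2.773 × 10^-23 cm³, so a = 3.027 × 10^-8 cm = 302.7 pm.
Atoms touch along the body diagonal, so √3·a = 4r, so r = 0.4330 × a = 131 pm.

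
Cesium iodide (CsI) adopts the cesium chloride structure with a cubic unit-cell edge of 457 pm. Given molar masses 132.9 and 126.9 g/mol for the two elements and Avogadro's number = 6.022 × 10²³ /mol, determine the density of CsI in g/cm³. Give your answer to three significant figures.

The cesium chloride structure contains Z = 1 formula unit per cell; M(CsI) = 132.9 + 126.9 = 259.8 g/mol.
a³ = (4.570 × 10^-8 cm)³ = 9.544 × 10^-23 cm³.
ρ = 1 × 259.8 / (6.022 × 10²³ × 9.544 × 10^-23) = 4.520 g/cm³.

4.52 g/cm³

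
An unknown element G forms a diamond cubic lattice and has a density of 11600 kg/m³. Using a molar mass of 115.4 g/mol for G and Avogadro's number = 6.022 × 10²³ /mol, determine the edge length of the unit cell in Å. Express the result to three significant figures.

5.09 Å

With Z = 8 atoms per diamond cubic cell, a³ = Z·M/(N_A·ρ) = 8 × 115.4 / (6.022 × 10²³ × 11.60 g/cm³) = 1.322 × 10^-22 cm³.
a = (1.322 × 10^-22)^(1/3) = 5.094 × 10^-8 cm = 5.09 Å.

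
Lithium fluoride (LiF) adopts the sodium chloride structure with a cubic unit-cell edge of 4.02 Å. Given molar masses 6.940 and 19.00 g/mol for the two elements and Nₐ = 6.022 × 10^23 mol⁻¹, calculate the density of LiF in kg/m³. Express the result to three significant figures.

The sodium chloride structure contains Z = 4 formula units per cell; M(LiF) = 6.940 + 19.00 = 25.94 g/mol.
a³ = (4.020 × 10^-8 cm)³ = 6.496 × 10^-23 cm³.
ρ = 4 × 25.94 / (6.022 × 10²³ × 6.496 × 10^-23) = 2.652 g/cm³ = 2650 kg/m³.

2650 kg/m³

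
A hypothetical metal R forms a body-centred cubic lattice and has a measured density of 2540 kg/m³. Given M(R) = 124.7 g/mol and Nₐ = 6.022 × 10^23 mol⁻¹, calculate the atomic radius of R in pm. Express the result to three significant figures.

237 pm

For a BCC cell (Z = 2), a³ = Z·M/(N_A·ρ) = 2 × 124.7 / (6.022 × 10²³ × 2.540) = 1.631 × 10^-22 cm³, so a = 5.463 × 10^-8 cm = 546.3 pm.
Atoms touch along the body diagonal, so √3·a = 4r, so r = 0.4330 × a = 237 pm.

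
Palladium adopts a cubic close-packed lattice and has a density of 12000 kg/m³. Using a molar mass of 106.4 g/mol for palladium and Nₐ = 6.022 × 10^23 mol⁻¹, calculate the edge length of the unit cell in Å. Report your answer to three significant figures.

With Z = 4 atoms per FCC cell, a³ = Z·M/(N_A·ρ) = 4 × 106.4 / (6.022 × 10²³ × 12.00 g/cm³) = 5.890 × 10^-23 cm³.
a = (5.890 × 10^-23)^(1/3) = 3.891 × 10^-8 cm = 3.89 Å.

3.89 Å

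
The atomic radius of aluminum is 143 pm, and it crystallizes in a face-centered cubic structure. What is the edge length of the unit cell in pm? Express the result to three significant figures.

In an FCC lattice, atoms touch along the face diagonal, so √2·a = 4r.
a = 4r/√2 = 4 × 143 / 1.4142 = 404 pm.

404 pm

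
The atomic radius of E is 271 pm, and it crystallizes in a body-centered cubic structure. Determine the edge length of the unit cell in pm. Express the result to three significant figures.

626 pm

In a BCC lattice, atoms touch along the body diagonal, so √3·a = 4r.
a = 4r/√3 = 4 × 271 / 1.7321 = 626 pm.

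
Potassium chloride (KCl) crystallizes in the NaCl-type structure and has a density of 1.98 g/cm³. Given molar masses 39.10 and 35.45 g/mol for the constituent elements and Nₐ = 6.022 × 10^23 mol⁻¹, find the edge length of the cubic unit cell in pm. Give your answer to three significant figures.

M(KCl) = 74.55 g/mol; Z = 4 formula units per cell.
a³ = Z·M/(N_A·ρ) = 4 × 74.55 / (6.022 × 10²³ × 1.98) = 2.501 × 10^-22 cm³, so a = 6.300 × 10^-8 cm = 630 pm.

630 pm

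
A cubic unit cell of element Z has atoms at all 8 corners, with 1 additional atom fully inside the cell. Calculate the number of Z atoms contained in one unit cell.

2

Corner atoms are shared by 8 cells (1/8 each), interior atoms are unshared.
Net atoms = 8 × 1/8 + 1 = 1 + 1 = 2.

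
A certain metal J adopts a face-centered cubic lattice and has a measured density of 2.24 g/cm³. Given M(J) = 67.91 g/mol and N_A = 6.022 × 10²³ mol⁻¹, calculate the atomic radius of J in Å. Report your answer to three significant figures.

For an FCC cell (Z = 4), a³ = Z·M/(N_A·ρ) = 4 × 67.91 / (6.022 × 10²³ × 2.240) = 2.014 × 10^-22 cm³, so a = 5.861 × 10^-8 cm = 5.861 Å.
Atoms touch along the face diagonal, so √2·a = 4r, so r = 0.3536 × a = 2.07 Å.

2.07 Å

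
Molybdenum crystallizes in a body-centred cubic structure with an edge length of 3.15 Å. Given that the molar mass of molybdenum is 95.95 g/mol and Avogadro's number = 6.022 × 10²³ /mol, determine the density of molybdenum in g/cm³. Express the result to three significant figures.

A BCC unit cell contains Z = 2 atoms.
Cell volume: a³ = (3.15 Å)³ = (3.150 × 10^-8 cm)³ = 3.126 × 10^-23 cm³.
ρ = Z·M/(N_A·a³) = 2 × 95.95 / (6.022 × 10²³ × 3.126 × 10^-23) = 10.20 g/cm³.

10.2 g/cm³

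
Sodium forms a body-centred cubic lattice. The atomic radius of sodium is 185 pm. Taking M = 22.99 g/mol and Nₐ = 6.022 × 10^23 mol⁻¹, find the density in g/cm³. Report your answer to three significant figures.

0.979 g/cm³

In a BCC lattice, atoms touch along the body diagonal, so √3·a = 4r, giving a = 427.2 pm = 4.272 × 10^-8 cm.
With Z = 2, ρ = Z·M/(N_A·a³) = 2 × 22.99 / (6.022 × 10²³ × 7.799 × 10^-23) = 0.9791 g/cm³.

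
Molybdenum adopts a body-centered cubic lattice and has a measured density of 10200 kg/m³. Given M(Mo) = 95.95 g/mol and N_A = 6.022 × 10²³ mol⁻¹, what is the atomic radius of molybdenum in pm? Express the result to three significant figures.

For a BCC cell (Z = 2), a³ = Z·M/(N_A·ρ) = 2 × 95.95 / (6.022 × 10²³ × 10.20) = 3.124 × 10^-23 cm³, so a = 3.150 × 10^-8 cm = 315.0 pm.
Atoms touch along the body diagonal, so √3·a = 4r, so r = 0.4330 × a = 136 pm.

136 pm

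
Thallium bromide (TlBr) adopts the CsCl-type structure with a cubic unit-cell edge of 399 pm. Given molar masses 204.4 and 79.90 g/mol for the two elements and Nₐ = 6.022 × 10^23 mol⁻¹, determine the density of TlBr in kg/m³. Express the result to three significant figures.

7430 kg/m³

The CsCl-type structure contains Z = 1 formula unit per cell; M(TlBr) = 204.4 + 79.90 = 284.3 g/mol.
a³ = (3.990 × 10^-8 cm)³ = 6.352 × 10^-23 cm³.
ρ = 1 × 284.3 / (6.022 × 10²³ × 6.352 × 10^-23) = 7.432 g/cm³ = 7430 kg/m³.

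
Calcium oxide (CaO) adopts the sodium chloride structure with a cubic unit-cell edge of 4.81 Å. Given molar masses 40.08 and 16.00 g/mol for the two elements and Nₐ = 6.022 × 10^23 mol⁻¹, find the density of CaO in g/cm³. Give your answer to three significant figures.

The sodium chloride structure contains Z = 4 formula units per cell; M(CaO) = 40.08 + 16.00 = 56.08 g/mol.
a³ = (4.810 × 10^-8 cm)³ = 1.113 × 10^-22 cm³.
ρ = 4 × 56.08 / (6.022 × 10²³ × 1.113 × 10^-22) = 3.347 g/cm³.

3.35 g/cm³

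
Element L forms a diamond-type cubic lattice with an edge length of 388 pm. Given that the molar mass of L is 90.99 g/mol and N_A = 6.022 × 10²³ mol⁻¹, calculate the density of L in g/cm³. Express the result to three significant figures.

A diamond cubic unit cell contains Z = 8 atoms.
Cell volume: a³ = (388 pm)³ = (3.880 × 10^-8 cm)³ = 5.841 × 10^-23 cm³.
ρ = Z·M/(N_A·a³) = 8 × 90.99 / (6.022 × 10²³ × 5.841 × 10^-23) = 20.69 g/cm³.

20.7 g/cm³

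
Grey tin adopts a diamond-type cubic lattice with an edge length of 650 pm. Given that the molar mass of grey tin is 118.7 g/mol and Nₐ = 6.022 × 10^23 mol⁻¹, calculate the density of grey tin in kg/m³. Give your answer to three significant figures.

A diamond cubic unit cell contains Z = 8 atoms.
Cell volume: a³ = (650 pm)³ = (6.500 × 10^-8 cm)³ = 2.746 × 10^-22 cm³.
ρ = Z·M/(N_A·a³) = 8 × 118.7 / (6.022 × 10²³ × 2.746 × 10^-22) = 5.742 g/cm³ = 5740 kg/m³.

5740 kg/m³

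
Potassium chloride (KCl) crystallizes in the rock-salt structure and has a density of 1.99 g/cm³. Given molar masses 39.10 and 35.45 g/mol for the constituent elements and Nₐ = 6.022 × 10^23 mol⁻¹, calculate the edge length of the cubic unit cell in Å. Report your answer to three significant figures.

M(KCl) = 74.55 g/mol; Z = 4 formula units per cell.
a³ = Z·M/(N_A·ρ) = 4 × 74.55 / (6.022 × 10²³ × 1.99) = 2.488 × 10^-22 cm³, so a = 6.290 × 10^-8 cm = 6.29 Å.

6.29 Å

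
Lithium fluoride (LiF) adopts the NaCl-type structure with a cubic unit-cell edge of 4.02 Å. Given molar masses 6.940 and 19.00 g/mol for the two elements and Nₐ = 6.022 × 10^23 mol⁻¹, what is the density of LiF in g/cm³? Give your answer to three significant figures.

The NaCl-type structure contains Z = 4 formula units per cell; M(LiF) = 6.940 + 19.00 = 25.94 g/mol.
a³ = (4.020 × 10^-8 cm)³ = 6.496 × 10^-23 cm³.
ρ = 4 × 25.94 / (6.022 × 10²³ × 6.496 × 10^-23) = 2.652 g/cm³.

2.65 g/cm³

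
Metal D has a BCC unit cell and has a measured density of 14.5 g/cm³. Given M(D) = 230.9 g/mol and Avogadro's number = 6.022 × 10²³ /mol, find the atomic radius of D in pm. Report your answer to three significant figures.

For a BCC cell (Z = 2), a³ = Z·M/(N_A·ρ) = 2 × 230.9 / (6.022 × 10²³ × 14.50) = 5.289 × 10^-23 cm³, so a = 3.754 × 10^-8 cm = 375.4 pm.
Atoms touch along the body diagonal, so √3·a = 4r, so r = 0.4330 × a = 163 pm.

163 pm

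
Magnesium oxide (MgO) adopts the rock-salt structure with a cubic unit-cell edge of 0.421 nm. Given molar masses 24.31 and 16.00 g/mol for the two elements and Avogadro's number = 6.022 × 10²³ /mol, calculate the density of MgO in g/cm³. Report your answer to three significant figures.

3.59 g/cm³

The rock-salt structure contains Z = 4 formula units per cell; M(MgO) = 24.31 + 16.00 = 40.31 g/mol.
a³ = (4.210 × 10^-8 cm)³ = 7.462 × 10^-23 cm³.
ρ = 4 × 40.31 / (6.022 × 10²³ × 7.462 × 10^-23) = 3.588 g/cm³.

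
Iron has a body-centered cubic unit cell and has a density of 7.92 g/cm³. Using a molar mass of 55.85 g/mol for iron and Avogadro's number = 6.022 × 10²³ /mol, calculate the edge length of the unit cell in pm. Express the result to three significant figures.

286 pm

With Z = 2 atoms per BCC cell, a³ = Z·M/(N_A·ρ) = 2 × 55.85 / (6.022 × 10²³ × 7.920 g/cm³) = 2.342 × 10^-23 cm³.
a = (2.342 × 10^-23)^(1/3) = 2.861 × 10^-8 cm = 286 pm.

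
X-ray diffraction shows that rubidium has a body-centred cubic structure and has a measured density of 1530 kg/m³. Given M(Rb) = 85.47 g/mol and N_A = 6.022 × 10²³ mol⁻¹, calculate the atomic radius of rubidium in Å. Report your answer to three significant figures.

For a BCC cell (Z = 2), a³ = Z·M/(N_A·ρ) = 2 × 85.47 / (6.022 × 10²³ × 1.530) = 1.855 × 10^-22 cm³, so a = 5.703 × 10^-8 cm = 5.703 Å.
Atoms touch along the body diagonal, so √3·a = 4r, so r = 0.4330 × a = 2.47 Å.

2.47 Å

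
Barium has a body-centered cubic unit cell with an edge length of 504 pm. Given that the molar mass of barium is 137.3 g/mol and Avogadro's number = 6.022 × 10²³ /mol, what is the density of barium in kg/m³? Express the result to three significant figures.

3560 kg/m³

A BCC unit cell contains Z = 2 atoms.
Cell volume: a³ = (504 pm)³ = (5.040 × 10^-8 cm)³ = 1.280 × 10^-22 cm³.
ρ = Z·M/(N_A·a³) = 2 × 137.3 / (6.022 × 10²³ × 1.280 × 10^-22) = 3.562 g/cm³ = 3560 kg/m³.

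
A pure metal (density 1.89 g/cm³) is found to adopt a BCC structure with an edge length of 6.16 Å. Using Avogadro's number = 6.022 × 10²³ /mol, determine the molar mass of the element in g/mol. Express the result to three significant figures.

A BCC cell has Z = 2 atoms; a = 6.160 × 10^-8 cm.
M = ρ·N_A·a³/Z = 1.89 × 6.022 × 10²³ × 2.337 × 10^-22 / 2 = 133 g/mol.

133 g/mol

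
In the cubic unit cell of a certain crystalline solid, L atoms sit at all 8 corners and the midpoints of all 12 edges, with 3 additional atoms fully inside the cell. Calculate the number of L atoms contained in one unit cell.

Corner atoms are shared by 8 cells (1/8 each), edge atoms by 4 (1/4 each), interior atoms are unshared.
Net atoms = 8 × 1/8 + 12 × 1/4 + 3 = 1 + 3 + 3 = 7.

7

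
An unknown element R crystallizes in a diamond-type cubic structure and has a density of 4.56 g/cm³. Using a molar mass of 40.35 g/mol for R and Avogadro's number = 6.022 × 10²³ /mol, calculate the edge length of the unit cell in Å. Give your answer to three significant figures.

4.90 Å

With Z = 8 atoms per diamond cubic cell, a³ = Z·M/(N_A·ρ) = 8 × 40.35 / (6.022 × 10²³ × 4.560 g/cm³) = 1.176 × 10^-22 cm³.
a = (1.176 × 10^-22)^(1/3) = 4.899 × 10^-8 cm = 4.90 Å.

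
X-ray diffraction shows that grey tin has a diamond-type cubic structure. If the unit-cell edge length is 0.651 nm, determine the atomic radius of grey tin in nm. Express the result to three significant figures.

0.141 nm

In a diamond cubic lattice, nearest neighbors lie along the body diagonal with √3·a = 8r.
r = √3·a/8 = 1.7321 × 0.651 / 8 = 0.141 nm.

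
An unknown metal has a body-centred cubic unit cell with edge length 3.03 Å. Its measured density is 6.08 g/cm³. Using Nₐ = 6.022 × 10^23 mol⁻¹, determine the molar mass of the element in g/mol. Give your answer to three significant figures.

50.9 g/mol

A BCC cell has Z = 2 atoms; a = 3.030 × 10^-8 cm.
M = ρ·N_A·a³/Z = 6.08 × 6.022 × 10²³ × 2.782 × 10^-23 / 2 = 50.9 g/mol.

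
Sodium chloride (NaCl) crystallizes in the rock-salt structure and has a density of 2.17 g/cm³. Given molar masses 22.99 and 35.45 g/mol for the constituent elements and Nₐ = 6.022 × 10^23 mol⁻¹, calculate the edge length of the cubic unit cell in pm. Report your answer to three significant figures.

563 pm

M(NaCl) = 58.44 g/mol; Z = 4 formula units per cell.
a³ = Z·M/(N_A·ρ) = 4 × 58.44 / (6.022 × 10²³ × 2.17) = 1.789 × 10^-22 cm³, so a = 5.635 × 10^-8 cm = 563 pm.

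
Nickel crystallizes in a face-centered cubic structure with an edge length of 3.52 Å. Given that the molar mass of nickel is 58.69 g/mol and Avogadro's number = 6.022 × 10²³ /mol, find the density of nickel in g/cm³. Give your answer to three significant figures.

An FCC unit cell contains Z = 4 atoms.
Cell volume: a³ = (3.52 Å)³ = (3.520 × 10^-8 cm)³ = 4.361 × 10^-23 cm³.
ρ = Z·M/(N_A·a³) = 4 × 58.69 / (6.022 × 10²³ × 4.361 × 10^-23) = 8.938 g/cm³.

8.94 g/cm³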